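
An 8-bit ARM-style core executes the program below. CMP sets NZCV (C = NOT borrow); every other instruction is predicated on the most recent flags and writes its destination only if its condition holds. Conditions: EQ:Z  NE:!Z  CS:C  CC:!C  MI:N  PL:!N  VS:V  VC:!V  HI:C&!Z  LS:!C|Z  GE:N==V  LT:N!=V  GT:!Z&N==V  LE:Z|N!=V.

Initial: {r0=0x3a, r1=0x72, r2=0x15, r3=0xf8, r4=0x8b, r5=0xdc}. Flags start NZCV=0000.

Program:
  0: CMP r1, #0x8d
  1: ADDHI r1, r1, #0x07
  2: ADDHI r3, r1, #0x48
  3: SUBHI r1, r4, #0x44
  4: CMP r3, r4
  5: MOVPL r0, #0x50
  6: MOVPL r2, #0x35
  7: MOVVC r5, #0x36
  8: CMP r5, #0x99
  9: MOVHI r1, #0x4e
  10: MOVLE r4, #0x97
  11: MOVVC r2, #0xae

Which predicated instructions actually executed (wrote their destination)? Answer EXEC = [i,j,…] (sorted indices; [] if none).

[0] flags=1001 → (cmp)
[1] flags=1001 HI?F → skip
[2] flags=1001 HI?F → skip
[3] flags=1001 HI?F → skip
[4] flags=0010 → (cmp)
[5] flags=0010 PL?T → r0=0x50
[6] flags=0010 PL?T → r2=0x35
[7] flags=0010 VC?T → r5=0x36
[8] flags=1001 → (cmp)
[9] flags=1001 HI?F → skip
[10] flags=1001 LE?F → skip
[11] flags=1001 VC?F → skip

EXEC = [5,6,7]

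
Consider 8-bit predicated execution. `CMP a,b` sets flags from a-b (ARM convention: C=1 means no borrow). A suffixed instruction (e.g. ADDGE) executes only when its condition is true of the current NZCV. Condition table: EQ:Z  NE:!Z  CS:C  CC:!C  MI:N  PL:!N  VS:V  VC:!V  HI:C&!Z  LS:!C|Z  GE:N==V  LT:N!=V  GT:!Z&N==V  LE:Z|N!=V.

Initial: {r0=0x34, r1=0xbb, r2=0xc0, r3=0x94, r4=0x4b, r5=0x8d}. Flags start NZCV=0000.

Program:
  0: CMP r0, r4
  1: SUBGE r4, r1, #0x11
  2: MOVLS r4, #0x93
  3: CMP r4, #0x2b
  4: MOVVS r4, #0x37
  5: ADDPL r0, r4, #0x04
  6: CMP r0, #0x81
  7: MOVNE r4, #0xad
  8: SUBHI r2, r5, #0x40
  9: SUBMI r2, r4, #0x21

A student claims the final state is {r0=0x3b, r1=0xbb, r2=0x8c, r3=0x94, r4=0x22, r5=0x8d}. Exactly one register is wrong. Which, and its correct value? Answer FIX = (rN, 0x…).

FIX = (r4, 0xad)

[0] flags=1000 → (cmp)
[1] flags=1000 GE?F → skip
[2] flags=1000 LS?T → r4=0x93
[3] flags=0011 → (cmp)
[4] flags=0011 VS?T → r4=0x37
[5] flags=0011 PL?T → r0=0x3b
[6] flags=1001 → (cmp)
[7] flags=1001 NE?T → r4=0xad
[8] flags=1001 HI?F → skip
[9] flags=1001 MI?T → r2=0x8c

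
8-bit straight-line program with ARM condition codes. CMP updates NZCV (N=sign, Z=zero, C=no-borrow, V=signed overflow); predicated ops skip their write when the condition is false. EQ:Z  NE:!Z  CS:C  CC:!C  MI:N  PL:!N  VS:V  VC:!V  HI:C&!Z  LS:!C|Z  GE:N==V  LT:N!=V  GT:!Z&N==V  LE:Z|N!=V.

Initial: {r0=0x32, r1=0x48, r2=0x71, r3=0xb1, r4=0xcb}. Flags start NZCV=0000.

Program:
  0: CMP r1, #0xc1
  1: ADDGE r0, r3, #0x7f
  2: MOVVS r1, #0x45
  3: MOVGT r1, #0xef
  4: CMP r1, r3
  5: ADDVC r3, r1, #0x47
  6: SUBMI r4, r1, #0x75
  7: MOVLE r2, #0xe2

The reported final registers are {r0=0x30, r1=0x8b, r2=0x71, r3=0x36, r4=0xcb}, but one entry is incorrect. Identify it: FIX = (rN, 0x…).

[0] flags=1001 → (cmp)
[1] flags=1001 GE?T → r0=0x30
[2] flags=1001 VS?T → r1=0x45
[3] flags=1001 GT?T → r1=0xef
[4] flags=0010 → (cmp)
[5] flags=0010 VC?T → r3=0x36
[6] flags=0010 MI?F → skip
[7] flags=0010 LE?F → skip

FIX = (r1, 0xef)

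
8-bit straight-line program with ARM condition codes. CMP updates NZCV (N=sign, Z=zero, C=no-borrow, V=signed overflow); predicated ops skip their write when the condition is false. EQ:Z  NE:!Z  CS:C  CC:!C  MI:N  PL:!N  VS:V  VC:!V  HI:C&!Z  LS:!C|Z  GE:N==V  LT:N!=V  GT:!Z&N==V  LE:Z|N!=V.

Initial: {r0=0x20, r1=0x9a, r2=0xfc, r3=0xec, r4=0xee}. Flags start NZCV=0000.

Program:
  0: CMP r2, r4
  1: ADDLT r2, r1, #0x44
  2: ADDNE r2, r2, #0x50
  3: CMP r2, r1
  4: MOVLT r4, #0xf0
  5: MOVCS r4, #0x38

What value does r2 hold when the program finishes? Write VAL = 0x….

0: ✓ CMP  NZCV=0010
1: · ADDLT
2: ✓ ADDNE  r2←0x4c
3: ✓ CMP  NZCV=1001
4: · MOVLT
5: · MOVCS

VAL = 0x4c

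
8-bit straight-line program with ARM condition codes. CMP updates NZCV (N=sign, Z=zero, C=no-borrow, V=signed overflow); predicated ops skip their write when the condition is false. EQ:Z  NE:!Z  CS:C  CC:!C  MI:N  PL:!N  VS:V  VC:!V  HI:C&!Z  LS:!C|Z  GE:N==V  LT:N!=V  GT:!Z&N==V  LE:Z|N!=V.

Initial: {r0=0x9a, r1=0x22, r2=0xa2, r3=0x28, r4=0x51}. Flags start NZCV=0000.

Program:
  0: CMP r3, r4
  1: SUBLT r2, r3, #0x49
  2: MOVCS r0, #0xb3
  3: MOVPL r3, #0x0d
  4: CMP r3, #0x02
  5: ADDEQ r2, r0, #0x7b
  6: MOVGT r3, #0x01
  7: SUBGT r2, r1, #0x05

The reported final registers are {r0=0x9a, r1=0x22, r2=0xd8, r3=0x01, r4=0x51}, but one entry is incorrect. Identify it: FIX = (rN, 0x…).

FIX = (r2, 0x1d)

0: ✓ CMP  NZCV=1000
1: ✓ SUBLT  r2←0xdf
2: · MOVCS
3: · MOVPL
4: ✓ CMP  NZCV=0010
5: · ADDEQ
6: ✓ MOVGT  r3←0x01
7: ✓ SUBGT  r2←0x1d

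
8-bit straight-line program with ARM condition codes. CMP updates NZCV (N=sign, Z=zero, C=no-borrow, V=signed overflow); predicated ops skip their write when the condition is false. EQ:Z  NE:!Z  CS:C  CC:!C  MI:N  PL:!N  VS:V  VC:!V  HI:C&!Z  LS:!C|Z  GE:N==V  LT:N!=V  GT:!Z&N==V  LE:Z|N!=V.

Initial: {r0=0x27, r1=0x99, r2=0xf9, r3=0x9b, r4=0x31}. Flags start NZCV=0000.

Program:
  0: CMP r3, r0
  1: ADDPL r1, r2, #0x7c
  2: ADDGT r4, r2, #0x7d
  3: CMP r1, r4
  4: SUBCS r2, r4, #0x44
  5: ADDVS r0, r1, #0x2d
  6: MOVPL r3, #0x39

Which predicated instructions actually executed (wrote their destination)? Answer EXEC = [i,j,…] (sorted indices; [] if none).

EXEC = [1,4,6]

[0] flags=0011 → (cmp)
[1] flags=0011 PL?T → r1=0x75
[2] flags=0011 GT?F → skip
[3] flags=0010 → (cmp)
[4] flags=0010 CS?T → r2=0xed
[5] flags=0010 VS?F → skip
[6] flags=0010 PL?T → r3=0x39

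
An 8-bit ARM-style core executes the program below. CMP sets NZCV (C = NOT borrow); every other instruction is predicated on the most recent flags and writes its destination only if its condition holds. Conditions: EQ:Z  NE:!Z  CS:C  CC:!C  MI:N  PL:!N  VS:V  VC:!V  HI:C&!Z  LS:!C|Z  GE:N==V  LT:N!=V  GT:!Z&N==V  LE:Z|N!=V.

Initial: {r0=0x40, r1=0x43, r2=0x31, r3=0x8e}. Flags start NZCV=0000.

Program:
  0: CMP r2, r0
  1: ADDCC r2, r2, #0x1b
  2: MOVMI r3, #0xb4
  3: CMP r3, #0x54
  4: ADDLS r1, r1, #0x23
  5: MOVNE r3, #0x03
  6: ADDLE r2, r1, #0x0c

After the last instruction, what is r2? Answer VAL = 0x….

0: ✓ CMP  NZCV=1000
1: ✓ ADDCC  r2←0x4c
2: ✓ MOVMI  r3←0xb4
3: ✓ CMP  NZCV=0011
4: · ADDLS
5: ✓ MOVNE  r3←0x03
6: ✓ ADDLE  r2←0x4f

VAL = 0x4f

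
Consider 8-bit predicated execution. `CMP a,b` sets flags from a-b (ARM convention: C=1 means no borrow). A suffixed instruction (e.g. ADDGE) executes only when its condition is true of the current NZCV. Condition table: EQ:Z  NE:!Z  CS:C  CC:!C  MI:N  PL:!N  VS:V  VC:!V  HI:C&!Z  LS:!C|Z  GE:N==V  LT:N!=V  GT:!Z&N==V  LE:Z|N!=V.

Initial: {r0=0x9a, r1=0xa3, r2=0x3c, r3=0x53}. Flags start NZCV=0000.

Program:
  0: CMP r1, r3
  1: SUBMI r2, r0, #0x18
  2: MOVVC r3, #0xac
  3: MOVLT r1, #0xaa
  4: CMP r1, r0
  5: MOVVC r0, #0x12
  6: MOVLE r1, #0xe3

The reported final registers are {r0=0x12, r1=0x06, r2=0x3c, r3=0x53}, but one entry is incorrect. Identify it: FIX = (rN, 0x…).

0: ✓ CMP  NZCV=0011
1: · SUBMI
2: · MOVVC
3: ✓ MOVLT  r1←0xaa
4: ✓ CMP  NZCV=0010
5: ✓ MOVVC  r0←0x12
6: · MOVLE

FIX = (r1, 0xaa)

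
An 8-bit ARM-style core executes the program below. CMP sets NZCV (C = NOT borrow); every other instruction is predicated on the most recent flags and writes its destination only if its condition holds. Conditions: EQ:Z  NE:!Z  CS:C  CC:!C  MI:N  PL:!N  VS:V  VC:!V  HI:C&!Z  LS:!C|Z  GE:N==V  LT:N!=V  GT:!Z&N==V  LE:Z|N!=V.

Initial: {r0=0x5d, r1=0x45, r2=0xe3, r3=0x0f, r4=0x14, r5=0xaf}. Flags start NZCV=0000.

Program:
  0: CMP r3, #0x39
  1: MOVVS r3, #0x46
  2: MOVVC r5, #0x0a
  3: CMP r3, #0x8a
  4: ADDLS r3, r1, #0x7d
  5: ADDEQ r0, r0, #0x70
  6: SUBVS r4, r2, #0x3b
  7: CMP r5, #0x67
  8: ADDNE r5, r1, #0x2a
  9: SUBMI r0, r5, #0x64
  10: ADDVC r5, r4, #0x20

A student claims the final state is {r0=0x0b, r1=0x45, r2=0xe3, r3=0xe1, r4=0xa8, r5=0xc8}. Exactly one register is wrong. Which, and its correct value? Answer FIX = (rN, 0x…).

0: ✓ CMP  NZCV=1000
1: · MOVVS
2: ✓ MOVVC  r5←0x0a
3: ✓ CMP  NZCV=1001
4: ✓ ADDLS  r3←0xc2
5: · ADDEQ
6: ✓ SUBVS  r4←0xa8
7: ✓ CMP  NZCV=1000
8: ✓ ADDNE  r5←0x6f
9: ✓ SUBMI  r0←0x0b
10: ✓ ADDVC  r5←0xc8

FIX = (r3, 0xc2)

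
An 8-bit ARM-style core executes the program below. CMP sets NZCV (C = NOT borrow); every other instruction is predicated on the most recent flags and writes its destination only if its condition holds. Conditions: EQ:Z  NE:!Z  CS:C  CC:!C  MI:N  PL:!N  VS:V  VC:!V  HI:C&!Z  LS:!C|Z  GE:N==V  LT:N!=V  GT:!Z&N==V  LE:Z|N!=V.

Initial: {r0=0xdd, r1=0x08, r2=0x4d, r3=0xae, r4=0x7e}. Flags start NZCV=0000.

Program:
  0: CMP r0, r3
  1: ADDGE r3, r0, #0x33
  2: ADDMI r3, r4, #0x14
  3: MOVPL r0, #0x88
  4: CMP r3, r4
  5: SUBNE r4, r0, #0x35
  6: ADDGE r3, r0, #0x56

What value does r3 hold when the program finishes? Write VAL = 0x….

VAL = 0x10

[0] flags=0010 → (cmp)
[1] flags=0010 GE?T → r3=0x10
[2] flags=0010 MI?F → skip
[3] flags=0010 PL?T → r0=0x88
[4] flags=1000 → (cmp)
[5] flags=1000 NE?T → r4=0x53
[6] flags=1000 GE?F → skip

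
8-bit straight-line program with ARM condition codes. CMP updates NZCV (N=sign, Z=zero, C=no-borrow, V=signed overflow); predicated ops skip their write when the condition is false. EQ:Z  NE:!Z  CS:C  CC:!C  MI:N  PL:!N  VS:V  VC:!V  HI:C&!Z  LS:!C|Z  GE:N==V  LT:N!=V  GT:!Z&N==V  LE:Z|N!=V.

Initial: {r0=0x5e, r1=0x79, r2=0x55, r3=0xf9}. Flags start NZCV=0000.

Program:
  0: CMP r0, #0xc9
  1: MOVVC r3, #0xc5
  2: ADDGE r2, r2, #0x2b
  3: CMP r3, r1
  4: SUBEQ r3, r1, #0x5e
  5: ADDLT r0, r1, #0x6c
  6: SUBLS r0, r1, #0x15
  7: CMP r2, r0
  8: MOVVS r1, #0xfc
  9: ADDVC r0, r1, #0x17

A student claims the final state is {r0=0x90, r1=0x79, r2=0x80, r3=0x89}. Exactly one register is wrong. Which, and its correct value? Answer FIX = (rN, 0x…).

0: ✓ CMP  NZCV=1001
1: · MOVVC
2: ✓ ADDGE  r2←0x80
3: ✓ CMP  NZCV=1010
4: · SUBEQ
5: ✓ ADDLT  r0←0xe5
6: · SUBLS
7: ✓ CMP  NZCV=1000
8: · MOVVS
9: ✓ ADDVC  r0←0x90

FIX = (r3, 0xf9)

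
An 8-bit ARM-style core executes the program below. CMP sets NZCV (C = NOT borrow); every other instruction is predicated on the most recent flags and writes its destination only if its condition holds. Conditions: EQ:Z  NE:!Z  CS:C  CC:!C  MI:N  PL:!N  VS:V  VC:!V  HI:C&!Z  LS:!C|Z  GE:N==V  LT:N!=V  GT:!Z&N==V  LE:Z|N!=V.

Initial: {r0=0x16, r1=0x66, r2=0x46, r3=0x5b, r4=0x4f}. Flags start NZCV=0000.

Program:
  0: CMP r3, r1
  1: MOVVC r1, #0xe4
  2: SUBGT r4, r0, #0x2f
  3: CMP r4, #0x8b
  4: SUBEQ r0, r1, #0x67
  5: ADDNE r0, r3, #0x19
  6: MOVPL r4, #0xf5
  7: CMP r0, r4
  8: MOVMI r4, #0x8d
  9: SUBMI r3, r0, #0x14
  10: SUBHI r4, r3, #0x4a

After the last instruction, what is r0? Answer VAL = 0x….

VAL = 0x74

0: ✓ CMP  NZCV=1000
1: ✓ MOVVC  r1←0xe4
2: · SUBGT
3: ✓ CMP  NZCV=1001
4: · SUBEQ
5: ✓ ADDNE  r0←0x74
6: · MOVPL
7: ✓ CMP  NZCV=0010
8: · MOVMI
9: · SUBMI
10: ✓ SUBHI  r4←0x11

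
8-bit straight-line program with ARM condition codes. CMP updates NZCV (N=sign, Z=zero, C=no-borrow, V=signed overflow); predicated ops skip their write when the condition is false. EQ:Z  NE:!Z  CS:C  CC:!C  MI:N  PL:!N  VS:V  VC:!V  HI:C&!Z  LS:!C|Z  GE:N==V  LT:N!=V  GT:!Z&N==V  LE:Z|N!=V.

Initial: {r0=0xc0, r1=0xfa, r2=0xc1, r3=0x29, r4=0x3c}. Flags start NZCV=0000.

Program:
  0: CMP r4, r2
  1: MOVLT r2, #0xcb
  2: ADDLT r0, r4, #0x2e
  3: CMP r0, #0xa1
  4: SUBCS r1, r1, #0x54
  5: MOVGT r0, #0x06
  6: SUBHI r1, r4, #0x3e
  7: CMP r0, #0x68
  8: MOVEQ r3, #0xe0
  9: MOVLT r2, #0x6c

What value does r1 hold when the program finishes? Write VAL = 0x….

0: ✓ CMP  NZCV=0000
1: · MOVLT
2: · ADDLT
3: ✓ CMP  NZCV=0010
4: ✓ SUBCS  r1←0xa6
5: ✓ MOVGT  r0←0x06
6: ✓ SUBHI  r1←0xfe
7: ✓ CMP  NZCV=1000
8: · MOVEQ
9: ✓ MOVLT  r2←0x6c

VAL = 0xfe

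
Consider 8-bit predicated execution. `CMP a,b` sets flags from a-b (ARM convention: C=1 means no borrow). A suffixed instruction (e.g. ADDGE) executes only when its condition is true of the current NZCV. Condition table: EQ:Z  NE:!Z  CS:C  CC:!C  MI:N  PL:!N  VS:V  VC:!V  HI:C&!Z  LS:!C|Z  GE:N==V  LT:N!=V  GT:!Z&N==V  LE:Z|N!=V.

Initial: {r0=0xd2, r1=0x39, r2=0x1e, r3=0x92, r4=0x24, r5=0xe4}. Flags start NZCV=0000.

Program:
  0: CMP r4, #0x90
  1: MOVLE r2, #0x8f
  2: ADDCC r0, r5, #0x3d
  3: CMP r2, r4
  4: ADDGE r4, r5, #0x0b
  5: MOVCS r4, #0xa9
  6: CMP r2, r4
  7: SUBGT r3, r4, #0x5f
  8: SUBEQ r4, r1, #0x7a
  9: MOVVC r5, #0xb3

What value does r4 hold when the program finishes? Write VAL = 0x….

VAL = 0x24

[0] flags=1001 → (cmp)
[1] flags=1001 LE?F → skip
[2] flags=1001 CC?T → r0=0x21
[3] flags=1000 → (cmp)
[4] flags=1000 GE?F → skip
[5] flags=1000 CS?F → skip
[6] flags=1000 → (cmp)
[7] flags=1000 GT?F → skip
[8] flags=1000 EQ?F → skip
[9] flags=1000 VC?T → r5=0xb3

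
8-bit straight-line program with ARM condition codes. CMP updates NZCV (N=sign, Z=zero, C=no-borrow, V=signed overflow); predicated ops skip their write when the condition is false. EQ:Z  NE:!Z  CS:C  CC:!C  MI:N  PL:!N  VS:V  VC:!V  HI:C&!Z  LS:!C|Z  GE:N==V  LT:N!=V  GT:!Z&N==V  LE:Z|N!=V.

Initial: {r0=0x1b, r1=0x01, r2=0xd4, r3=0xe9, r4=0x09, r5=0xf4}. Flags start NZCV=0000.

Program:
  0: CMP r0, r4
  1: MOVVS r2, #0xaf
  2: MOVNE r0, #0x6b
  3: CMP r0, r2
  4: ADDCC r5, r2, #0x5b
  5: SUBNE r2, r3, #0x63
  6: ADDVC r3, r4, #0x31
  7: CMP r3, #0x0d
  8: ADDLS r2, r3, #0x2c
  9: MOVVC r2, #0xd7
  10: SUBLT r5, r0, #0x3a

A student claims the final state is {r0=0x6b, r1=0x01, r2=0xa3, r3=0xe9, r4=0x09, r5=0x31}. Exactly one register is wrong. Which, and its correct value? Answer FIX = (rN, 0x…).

FIX = (r2, 0xd7)

0: ✓ CMP  NZCV=0010
1: · MOVVS
2: ✓ MOVNE  r0←0x6b
3: ✓ CMP  NZCV=1001
4: ✓ ADDCC  r5←0x2f
5: ✓ SUBNE  r2←0x86
6: · ADDVC
7: ✓ CMP  NZCV=1010
8: · ADDLS
9: ✓ MOVVC  r2←0xd7
10: ✓ SUBLT  r5←0x31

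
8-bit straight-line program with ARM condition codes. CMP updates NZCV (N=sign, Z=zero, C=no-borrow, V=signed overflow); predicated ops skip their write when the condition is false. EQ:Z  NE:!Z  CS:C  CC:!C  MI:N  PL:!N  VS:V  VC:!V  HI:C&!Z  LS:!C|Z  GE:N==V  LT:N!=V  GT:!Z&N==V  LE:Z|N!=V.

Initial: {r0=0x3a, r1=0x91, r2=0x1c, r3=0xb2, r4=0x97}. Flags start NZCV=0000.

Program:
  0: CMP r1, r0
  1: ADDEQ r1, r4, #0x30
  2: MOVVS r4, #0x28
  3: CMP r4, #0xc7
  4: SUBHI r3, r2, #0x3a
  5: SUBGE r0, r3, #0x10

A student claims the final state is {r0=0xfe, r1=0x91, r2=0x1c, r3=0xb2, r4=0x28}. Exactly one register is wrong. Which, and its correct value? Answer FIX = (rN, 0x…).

FIX = (r0, 0xa2)

0: ✓ CMP  NZCV=0011
1: · ADDEQ
2: ✓ MOVVS  r4←0x28
3: ✓ CMP  NZCV=0000
4: · SUBHI
5: ✓ SUBGE  r0←0xa2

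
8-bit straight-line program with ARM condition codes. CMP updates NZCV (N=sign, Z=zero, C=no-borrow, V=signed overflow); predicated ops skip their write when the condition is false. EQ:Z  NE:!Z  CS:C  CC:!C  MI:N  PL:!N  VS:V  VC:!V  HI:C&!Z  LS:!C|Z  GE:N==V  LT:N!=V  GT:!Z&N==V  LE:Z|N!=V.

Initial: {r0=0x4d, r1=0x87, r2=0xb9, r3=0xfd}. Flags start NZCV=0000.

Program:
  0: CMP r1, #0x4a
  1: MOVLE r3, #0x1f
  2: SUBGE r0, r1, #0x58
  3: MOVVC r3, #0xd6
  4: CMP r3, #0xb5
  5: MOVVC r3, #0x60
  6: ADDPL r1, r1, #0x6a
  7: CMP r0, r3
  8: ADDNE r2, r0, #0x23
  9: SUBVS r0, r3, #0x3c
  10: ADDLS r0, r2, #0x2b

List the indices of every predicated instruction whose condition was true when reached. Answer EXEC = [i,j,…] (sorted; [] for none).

EXEC = [1,5,6,8,10]

0: ✓ CMP  NZCV=0011
1: ✓ MOVLE  r3←0x1f
2: · SUBGE
3: · MOVVC
4: ✓ CMP  NZCV=0000
5: ✓ MOVVC  r3←0x60
6: ✓ ADDPL  r1←0xf1
7: ✓ CMP  NZCV=1000
8: ✓ ADDNE  r2←0x70
9: · SUBVS
10: ✓ ADDLS  r0←0x9b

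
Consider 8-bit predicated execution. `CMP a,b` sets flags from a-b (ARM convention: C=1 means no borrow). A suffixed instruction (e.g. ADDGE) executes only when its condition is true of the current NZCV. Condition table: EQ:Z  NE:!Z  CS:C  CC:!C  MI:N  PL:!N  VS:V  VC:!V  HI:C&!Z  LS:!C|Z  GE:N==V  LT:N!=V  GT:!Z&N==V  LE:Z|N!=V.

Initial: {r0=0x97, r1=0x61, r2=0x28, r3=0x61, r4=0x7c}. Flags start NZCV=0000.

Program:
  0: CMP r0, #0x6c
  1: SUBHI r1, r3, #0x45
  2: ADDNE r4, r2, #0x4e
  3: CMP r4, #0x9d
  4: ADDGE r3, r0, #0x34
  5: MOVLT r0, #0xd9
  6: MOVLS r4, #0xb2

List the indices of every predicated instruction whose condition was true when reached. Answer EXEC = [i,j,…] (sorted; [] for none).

[0] flags=0011 → (cmp)
[1] flags=0011 HI?T → r1=0x1c
[2] flags=0011 NE?T → r4=0x76
[3] flags=1001 → (cmp)
[4] flags=1001 GE?T → r3=0xcb
[5] flags=1001 LT?F → skip
[6] flags=1001 LS?T → r4=0xb2

EXEC = [1,2,4,6]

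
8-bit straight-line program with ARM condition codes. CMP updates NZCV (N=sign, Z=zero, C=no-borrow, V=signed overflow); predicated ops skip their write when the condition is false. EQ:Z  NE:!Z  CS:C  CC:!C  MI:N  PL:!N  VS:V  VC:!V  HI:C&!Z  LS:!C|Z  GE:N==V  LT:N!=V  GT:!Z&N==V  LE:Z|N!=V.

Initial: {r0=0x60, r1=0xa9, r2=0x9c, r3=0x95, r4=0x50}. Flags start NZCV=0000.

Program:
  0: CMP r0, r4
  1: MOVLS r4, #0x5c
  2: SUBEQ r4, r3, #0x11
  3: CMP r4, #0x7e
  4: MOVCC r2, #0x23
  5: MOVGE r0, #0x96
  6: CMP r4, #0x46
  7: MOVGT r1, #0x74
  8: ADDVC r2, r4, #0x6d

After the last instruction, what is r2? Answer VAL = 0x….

VAL = 0xbd

0: ✓ CMP  NZCV=0010
1: · MOVLS
2: · SUBEQ
3: ✓ CMP  NZCV=1000
4: ✓ MOVCC  r2←0x23
5: · MOVGE
6: ✓ CMP  NZCV=0010
7: ✓ MOVGT  r1←0x74
8: ✓ ADDVC  r2←0xbd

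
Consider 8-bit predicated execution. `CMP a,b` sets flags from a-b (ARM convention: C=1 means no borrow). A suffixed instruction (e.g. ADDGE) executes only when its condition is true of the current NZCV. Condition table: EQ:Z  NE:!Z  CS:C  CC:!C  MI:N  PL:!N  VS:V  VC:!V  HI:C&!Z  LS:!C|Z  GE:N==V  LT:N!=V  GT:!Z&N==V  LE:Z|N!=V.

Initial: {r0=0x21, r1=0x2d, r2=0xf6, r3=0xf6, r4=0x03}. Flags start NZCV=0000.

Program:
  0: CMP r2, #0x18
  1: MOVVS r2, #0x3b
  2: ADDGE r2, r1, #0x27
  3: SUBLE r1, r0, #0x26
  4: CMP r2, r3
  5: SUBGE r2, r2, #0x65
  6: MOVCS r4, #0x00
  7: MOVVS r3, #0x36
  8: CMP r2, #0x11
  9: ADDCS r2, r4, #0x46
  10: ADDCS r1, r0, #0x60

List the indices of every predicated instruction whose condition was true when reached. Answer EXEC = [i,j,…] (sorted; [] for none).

EXEC = [3,5,6,9,10]

0: ✓ CMP  NZCV=1010
1: · MOVVS
2: · ADDGE
3: ✓ SUBLE  r1←0xfb
4: ✓ CMP  NZCV=0110
5: ✓ SUBGE  r2←0x91
6: ✓ MOVCS  r4←0x00
7: · MOVVS
8: ✓ CMP  NZCV=1010
9: ✓ ADDCS  r2←0x46
10: ✓ ADDCS  r1←0x81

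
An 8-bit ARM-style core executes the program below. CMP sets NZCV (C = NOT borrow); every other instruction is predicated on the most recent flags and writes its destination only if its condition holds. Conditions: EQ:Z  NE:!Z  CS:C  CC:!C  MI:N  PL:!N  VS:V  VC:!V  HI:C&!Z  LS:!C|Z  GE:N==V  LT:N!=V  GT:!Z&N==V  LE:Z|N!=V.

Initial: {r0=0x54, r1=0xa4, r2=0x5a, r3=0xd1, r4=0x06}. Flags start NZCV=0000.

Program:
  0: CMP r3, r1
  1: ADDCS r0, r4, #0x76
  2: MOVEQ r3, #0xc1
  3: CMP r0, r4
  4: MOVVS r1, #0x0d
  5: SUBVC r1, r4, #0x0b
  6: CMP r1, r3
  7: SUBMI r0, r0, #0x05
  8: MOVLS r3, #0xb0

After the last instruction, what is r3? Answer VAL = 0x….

VAL = 0xd1

[0] flags=0010 → (cmp)
[1] flags=0010 CS?T → r0=0x7c
[2] flags=0010 EQ?F → skip
[3] flags=0010 → (cmp)
[4] flags=0010 VS?F → skip
[5] flags=0010 VC?T → r1=0xfb
[6] flags=0010 → (cmp)
[7] flags=0010 MI?F → skip
[8] flags=0010 LS?F → skip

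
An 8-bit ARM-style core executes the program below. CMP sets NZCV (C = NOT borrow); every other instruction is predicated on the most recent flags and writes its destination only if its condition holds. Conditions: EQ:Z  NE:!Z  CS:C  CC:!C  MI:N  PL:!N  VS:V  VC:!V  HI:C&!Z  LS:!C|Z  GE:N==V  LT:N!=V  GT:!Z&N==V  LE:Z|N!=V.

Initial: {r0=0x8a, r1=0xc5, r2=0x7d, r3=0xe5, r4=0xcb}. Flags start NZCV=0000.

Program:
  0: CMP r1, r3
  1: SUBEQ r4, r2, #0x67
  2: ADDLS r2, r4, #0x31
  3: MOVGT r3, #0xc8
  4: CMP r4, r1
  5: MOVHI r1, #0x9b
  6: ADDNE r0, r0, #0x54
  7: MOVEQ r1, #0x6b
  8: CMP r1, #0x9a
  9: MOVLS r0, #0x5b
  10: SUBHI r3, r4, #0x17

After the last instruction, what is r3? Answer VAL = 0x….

VAL = 0xb4

0: ✓ CMP  NZCV=1000
1: · SUBEQ
2: ✓ ADDLS  r2←0xfc
3: · MOVGT
4: ✓ CMP  NZCV=0010
5: ✓ MOVHI  r1←0x9b
6: ✓ ADDNE  r0←0xde
7: · MOVEQ
8: ✓ CMP  NZCV=0010
9: · MOVLS
10: ✓ SUBHI  r3←0xb4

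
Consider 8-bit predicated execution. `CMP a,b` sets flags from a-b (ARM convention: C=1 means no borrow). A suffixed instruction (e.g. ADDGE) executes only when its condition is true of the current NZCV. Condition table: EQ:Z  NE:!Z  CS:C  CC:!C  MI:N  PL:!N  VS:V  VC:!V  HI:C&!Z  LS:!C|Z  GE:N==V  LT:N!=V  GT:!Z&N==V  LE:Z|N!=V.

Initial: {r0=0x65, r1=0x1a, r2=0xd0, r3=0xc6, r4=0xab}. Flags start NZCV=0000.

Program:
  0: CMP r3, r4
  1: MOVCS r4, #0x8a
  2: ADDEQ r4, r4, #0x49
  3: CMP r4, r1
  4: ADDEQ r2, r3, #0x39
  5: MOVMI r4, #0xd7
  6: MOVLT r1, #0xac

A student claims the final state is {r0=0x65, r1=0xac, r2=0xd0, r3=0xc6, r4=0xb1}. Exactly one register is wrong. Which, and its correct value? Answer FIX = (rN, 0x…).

FIX = (r4, 0x8a)

[0] flags=0010 → (cmp)
[1] flags=0010 CS?T → r4=0x8a
[2] flags=0010 EQ?F → skip
[3] flags=0011 → (cmp)
[4] flags=0011 EQ?F → skip
[5] flags=0011 MI?F → skip
[6] flags=0011 LT?T → r1=0xac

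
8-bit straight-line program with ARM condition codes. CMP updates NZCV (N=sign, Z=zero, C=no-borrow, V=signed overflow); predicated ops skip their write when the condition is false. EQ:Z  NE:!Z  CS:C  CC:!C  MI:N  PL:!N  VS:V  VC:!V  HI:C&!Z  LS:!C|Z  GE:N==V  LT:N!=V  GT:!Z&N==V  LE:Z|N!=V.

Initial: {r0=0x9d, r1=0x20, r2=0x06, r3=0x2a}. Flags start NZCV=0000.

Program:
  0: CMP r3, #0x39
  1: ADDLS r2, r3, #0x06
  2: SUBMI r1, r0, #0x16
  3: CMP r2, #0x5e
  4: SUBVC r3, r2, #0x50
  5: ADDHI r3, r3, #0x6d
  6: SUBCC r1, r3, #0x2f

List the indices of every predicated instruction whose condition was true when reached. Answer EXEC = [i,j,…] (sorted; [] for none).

EXEC = [1,2,4,6]

[0] flags=1000 → (cmp)
[1] flags=1000 LS?T → r2=0x30
[2] flags=1000 MI?T → r1=0x87
[3] flags=1000 → (cmp)
[4] flags=1000 VC?T → r3=0xe0
[5] flags=1000 HI?F → skip
[6] flags=1000 CC?T → r1=0xb1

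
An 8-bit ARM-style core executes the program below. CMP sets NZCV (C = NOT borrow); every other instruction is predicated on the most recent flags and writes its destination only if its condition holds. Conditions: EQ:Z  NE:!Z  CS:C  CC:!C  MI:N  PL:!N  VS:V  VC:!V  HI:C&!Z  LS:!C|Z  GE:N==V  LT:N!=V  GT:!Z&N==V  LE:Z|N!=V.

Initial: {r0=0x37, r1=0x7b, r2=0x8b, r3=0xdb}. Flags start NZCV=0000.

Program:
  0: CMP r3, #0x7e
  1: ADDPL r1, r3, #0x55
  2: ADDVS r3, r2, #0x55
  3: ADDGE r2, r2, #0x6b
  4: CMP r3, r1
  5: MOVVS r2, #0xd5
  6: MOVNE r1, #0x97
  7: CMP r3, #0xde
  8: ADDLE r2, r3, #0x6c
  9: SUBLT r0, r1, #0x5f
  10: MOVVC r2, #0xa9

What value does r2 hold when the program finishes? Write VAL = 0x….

VAL = 0xa9

[0] flags=0011 → (cmp)
[1] flags=0011 PL?T → r1=0x30
[2] flags=0011 VS?T → r3=0xe0
[3] flags=0011 GE?F → skip
[4] flags=1010 → (cmp)
[5] flags=1010 VS?F → skip
[6] flags=1010 NE?T → r1=0x97
[7] flags=0010 → (cmp)
[8] flags=0010 LE?F → skip
[9] flags=0010 LT?F → skip
[10] flags=0010 VC?T → r2=0xa9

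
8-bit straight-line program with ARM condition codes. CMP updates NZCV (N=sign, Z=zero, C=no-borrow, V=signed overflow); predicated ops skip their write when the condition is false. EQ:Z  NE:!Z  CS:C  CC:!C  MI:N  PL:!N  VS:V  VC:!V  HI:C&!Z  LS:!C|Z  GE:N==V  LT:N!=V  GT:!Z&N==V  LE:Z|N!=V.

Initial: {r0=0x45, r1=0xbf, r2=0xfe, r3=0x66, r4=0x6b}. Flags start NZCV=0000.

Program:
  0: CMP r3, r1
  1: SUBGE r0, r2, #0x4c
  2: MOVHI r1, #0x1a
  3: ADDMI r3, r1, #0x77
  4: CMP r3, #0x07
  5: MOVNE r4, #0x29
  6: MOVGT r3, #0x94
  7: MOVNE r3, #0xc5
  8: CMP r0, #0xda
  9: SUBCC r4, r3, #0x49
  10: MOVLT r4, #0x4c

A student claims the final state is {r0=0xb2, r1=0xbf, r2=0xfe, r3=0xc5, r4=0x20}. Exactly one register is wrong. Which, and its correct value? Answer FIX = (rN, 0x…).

[0] flags=1001 → (cmp)
[1] flags=1001 GE?T → r0=0xb2
[2] flags=1001 HI?F → skip
[3] flags=1001 MI?T → r3=0x36
[4] flags=0010 → (cmp)
[5] flags=0010 NE?T → r4=0x29
[6] flags=0010 GT?T → r3=0x94
[7] flags=0010 NE?T → r3=0xc5
[8] flags=1000 → (cmp)
[9] flags=1000 CC?T → r4=0x7c
[10] flags=1000 LT?T → r4=0x4c

FIX = (r4, 0x4c)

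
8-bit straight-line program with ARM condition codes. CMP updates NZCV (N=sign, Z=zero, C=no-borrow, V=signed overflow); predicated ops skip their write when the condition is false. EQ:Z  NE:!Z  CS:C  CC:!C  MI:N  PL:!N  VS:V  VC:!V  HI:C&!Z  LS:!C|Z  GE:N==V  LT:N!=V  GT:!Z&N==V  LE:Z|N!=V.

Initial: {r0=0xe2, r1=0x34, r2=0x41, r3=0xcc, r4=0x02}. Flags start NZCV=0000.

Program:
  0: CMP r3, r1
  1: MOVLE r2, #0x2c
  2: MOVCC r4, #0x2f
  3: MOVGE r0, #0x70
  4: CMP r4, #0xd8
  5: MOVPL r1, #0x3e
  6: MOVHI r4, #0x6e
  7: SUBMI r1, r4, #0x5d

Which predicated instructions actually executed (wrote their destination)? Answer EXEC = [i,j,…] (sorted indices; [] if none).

0: ✓ CMP  NZCV=1010
1: ✓ MOVLE  r2←0x2c
2: · MOVCC
3: · MOVGE
4: ✓ CMP  NZCV=0000
5: ✓ MOVPL  r1←0x3e
6: · MOVHI
7: · SUBMI

EXEC = [1,5]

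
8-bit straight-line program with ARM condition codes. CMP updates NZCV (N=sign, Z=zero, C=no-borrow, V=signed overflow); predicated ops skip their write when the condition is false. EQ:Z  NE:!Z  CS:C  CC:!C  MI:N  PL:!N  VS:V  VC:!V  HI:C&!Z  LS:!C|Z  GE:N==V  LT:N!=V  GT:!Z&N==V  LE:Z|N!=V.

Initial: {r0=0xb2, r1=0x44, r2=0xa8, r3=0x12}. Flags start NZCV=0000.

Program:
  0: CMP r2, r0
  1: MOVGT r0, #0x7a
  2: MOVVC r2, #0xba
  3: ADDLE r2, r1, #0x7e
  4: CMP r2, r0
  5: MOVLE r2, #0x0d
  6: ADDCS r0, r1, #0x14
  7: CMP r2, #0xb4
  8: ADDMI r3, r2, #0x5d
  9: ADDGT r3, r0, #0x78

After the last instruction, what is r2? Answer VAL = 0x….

[0] flags=1000 → (cmp)
[1] flags=1000 GT?F → skip
[2] flags=1000 VC?T → r2=0xba
[3] flags=1000 LE?T → r2=0xc2
[4] flags=0010 → (cmp)
[5] flags=0010 LE?F → skip
[6] flags=0010 CS?T → r0=0x58
[7] flags=0010 → (cmp)
[8] flags=0010 MI?F → skip
[9] flags=0010 GT?T → r3=0xd0

VAL = 0xc2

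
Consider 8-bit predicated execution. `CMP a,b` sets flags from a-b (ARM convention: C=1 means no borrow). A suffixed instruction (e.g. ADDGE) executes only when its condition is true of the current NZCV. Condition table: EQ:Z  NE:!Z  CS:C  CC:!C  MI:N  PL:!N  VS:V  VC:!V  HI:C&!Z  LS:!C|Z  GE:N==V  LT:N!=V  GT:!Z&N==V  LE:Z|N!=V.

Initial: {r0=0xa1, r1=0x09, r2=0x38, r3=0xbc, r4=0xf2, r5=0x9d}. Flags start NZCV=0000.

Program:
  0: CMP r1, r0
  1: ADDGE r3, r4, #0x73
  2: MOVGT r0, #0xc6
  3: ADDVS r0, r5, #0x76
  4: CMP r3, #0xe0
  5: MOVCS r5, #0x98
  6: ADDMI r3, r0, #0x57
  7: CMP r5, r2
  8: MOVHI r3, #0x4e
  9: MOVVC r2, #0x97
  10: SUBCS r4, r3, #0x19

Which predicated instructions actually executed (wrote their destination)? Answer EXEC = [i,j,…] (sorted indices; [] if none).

EXEC = [1,2,6,8,10]

0: ✓ CMP  NZCV=0000
1: ✓ ADDGE  r3←0x65
2: ✓ MOVGT  r0←0xc6
3: · ADDVS
4: ✓ CMP  NZCV=1001
5: · MOVCS
6: ✓ ADDMI  r3←0x1d
7: ✓ CMP  NZCV=0011
8: ✓ MOVHI  r3←0x4e
9: · MOVVC
10: ✓ SUBCS  r4←0x35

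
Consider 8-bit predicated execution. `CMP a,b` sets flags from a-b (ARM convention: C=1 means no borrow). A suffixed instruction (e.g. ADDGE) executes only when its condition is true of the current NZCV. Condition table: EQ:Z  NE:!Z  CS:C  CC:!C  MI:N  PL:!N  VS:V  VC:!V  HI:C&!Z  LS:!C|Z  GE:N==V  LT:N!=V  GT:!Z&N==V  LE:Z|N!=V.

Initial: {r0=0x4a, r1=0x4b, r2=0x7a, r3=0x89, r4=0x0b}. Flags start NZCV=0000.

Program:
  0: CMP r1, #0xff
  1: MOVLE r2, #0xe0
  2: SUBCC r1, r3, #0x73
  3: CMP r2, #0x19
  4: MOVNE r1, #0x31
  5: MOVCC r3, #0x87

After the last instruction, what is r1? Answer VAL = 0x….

VAL = 0x31

[0] flags=0000 → (cmp)
[1] flags=0000 LE?F → skip
[2] flags=0000 CC?T → r1=0x16
[3] flags=0010 → (cmp)
[4] flags=0010 NE?T → r1=0x31
[5] flags=0010 CC?F → skip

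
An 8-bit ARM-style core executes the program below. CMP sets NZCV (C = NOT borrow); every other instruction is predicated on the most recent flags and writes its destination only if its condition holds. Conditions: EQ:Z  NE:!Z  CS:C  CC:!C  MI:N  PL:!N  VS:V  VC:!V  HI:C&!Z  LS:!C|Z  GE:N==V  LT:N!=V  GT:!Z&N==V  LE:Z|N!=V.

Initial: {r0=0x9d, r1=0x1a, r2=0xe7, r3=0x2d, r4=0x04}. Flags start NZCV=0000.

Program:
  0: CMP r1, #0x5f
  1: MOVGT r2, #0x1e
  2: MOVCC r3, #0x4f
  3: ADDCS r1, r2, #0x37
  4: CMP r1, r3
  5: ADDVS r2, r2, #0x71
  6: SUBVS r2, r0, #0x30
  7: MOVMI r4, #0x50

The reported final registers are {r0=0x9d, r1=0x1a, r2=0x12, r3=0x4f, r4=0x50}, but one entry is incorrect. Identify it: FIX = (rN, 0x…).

[0] flags=1000 → (cmp)
[1] flags=1000 GT?F → skip
[2] flags=1000 CC?T → r3=0x4f
[3] flags=1000 CS?F → skip
[4] flags=1000 → (cmp)
[5] flags=1000 VS?F → skip
[6] flags=1000 VS?F → skip
[7] flags=1000 MI?T → r4=0x50

FIX = (r2, 0xe7)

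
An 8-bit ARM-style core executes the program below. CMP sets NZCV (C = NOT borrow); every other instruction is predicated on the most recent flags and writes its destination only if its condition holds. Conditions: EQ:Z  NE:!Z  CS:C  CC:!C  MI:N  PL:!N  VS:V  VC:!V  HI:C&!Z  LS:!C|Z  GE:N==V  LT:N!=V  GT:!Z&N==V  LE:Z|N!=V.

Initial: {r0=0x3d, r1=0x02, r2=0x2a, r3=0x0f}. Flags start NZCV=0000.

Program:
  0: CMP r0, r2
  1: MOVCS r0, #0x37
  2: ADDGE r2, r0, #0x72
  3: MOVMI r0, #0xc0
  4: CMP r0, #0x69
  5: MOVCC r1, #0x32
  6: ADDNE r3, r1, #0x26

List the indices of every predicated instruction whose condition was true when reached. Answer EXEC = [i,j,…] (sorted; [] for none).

0: ✓ CMP  NZCV=0010
1: ✓ MOVCS  r0←0x37
2: ✓ ADDGE  r2←0xa9
3: · MOVMI
4: ✓ CMP  NZCV=1000
5: ✓ MOVCC  r1←0x32
6: ✓ ADDNE  r3←0x58

EXEC = [1,2,5,6]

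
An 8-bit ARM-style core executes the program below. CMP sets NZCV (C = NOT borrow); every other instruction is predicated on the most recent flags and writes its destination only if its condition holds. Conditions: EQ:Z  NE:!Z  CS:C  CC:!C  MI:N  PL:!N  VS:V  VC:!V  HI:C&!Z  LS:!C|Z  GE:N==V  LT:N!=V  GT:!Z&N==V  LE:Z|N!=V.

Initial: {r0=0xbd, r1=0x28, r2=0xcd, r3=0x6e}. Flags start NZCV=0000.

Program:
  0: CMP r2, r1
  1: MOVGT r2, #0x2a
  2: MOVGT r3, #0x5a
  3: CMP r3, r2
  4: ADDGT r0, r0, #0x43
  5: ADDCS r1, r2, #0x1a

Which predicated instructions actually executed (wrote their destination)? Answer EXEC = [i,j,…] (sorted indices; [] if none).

0: ✓ CMP  NZCV=1010
1: · MOVGT
2: · MOVGT
3: ✓ CMP  NZCV=1001
4: ✓ ADDGT  r0←0x00
5: · ADDCS

EXEC = [4]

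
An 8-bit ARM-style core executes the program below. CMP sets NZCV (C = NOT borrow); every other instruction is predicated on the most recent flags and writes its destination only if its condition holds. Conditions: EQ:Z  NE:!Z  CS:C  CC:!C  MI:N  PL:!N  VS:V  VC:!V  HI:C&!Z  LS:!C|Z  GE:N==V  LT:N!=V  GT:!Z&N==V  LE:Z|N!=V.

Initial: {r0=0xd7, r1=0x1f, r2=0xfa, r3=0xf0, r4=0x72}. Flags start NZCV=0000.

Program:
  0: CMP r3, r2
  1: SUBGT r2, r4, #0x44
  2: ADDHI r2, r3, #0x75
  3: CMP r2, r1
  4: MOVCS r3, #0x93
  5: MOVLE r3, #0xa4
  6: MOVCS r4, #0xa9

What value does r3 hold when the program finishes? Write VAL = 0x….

[0] flags=1000 → (cmp)
[1] flags=1000 GT?F → skip
[2] flags=1000 HI?F → skip
[3] flags=1010 → (cmp)
[4] flags=1010 CS?T → r3=0x93
[5] flags=1010 LE?T → r3=0xa4
[6] flags=1010 CS?T → r4=0xa9

VAL = 0xa4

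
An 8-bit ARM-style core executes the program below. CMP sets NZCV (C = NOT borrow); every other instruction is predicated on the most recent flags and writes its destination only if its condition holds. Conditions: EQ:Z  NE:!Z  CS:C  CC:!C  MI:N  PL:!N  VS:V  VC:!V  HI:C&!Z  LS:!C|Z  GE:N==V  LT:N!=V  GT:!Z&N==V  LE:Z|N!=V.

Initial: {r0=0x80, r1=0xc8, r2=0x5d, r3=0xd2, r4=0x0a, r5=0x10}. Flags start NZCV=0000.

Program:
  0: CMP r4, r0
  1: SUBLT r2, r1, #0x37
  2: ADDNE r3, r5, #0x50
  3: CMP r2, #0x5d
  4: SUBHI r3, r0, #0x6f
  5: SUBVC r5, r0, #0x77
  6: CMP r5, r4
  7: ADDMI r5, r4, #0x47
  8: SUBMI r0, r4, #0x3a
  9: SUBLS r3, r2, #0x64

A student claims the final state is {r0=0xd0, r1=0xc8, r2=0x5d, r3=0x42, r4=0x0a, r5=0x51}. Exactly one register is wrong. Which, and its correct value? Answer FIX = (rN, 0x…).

FIX = (r3, 0xf9)

0: ✓ CMP  NZCV=1001
1: · SUBLT
2: ✓ ADDNE  r3←0x60
3: ✓ CMP  NZCV=0110
4: · SUBHI
5: ✓ SUBVC  r5←0x09
6: ✓ CMP  NZCV=1000
7: ✓ ADDMI  r5←0x51
8: ✓ SUBMI  r0←0xd0
9: ✓ SUBLS  r3←0xf9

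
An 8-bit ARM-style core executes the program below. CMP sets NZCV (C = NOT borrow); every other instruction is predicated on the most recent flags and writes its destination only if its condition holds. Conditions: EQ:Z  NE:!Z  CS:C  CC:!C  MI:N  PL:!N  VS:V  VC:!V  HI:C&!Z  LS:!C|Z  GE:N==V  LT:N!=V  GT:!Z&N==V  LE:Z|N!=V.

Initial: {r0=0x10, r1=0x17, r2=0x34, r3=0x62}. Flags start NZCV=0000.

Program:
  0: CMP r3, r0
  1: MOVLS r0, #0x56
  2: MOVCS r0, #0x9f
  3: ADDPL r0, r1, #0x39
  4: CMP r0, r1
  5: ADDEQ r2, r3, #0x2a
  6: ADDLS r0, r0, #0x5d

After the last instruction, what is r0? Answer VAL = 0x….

0: ✓ CMP  NZCV=0010
1: · MOVLS
2: ✓ MOVCS  r0←0x9f
3: ✓ ADDPL  r0←0x50
4: ✓ CMP  NZCV=0010
5: · ADDEQ
6: · ADDLS

VAL = 0x50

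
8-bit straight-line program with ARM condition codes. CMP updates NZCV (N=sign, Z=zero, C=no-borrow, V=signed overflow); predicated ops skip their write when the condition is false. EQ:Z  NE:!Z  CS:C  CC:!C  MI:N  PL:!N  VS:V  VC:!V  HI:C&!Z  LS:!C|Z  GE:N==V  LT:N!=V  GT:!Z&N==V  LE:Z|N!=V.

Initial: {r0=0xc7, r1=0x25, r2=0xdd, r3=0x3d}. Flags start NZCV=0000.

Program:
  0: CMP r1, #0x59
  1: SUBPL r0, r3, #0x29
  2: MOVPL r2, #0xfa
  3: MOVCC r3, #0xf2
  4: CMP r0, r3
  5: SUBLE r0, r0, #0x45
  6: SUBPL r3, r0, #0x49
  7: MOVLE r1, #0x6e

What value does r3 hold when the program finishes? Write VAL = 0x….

[0] flags=1000 → (cmp)
[1] flags=1000 PL?F → skip
[2] flags=1000 PL?F → skip
[3] flags=1000 CC?T → r3=0xf2
[4] flags=1000 → (cmp)
[5] flags=1000 LE?T → r0=0x82
[6] flags=1000 PL?F → skip
[7] flags=1000 LE?T → r1=0x6e

VAL = 0xf2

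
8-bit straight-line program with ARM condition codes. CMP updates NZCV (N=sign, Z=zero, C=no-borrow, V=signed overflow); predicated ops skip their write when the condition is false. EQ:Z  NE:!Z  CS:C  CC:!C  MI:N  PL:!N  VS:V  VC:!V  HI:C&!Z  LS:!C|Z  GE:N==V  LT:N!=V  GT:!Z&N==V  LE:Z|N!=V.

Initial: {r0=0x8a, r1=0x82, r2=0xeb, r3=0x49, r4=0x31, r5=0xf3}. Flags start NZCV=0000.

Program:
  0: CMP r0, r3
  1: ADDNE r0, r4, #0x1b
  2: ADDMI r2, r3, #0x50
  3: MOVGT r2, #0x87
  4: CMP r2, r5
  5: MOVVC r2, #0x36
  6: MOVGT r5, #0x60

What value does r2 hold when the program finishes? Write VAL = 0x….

[0] flags=0011 → (cmp)
[1] flags=0011 NE?T → r0=0x4c
[2] flags=0011 MI?F → skip
[3] flags=0011 GT?F → skip
[4] flags=1000 → (cmp)
[5] flags=1000 VC?T → r2=0x36
[6] flags=1000 GT?F → skip

VAL = 0x36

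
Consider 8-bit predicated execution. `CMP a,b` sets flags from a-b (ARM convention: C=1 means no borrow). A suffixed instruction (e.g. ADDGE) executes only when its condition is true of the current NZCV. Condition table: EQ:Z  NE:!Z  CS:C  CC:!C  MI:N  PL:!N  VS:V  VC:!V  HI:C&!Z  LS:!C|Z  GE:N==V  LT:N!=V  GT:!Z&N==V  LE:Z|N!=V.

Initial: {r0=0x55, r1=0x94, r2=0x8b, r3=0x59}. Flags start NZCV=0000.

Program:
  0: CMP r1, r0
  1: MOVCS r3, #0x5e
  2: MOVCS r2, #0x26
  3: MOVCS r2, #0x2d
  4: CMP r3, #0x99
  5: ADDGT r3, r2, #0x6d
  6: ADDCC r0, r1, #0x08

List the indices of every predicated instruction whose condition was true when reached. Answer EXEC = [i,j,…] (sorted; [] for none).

[0] flags=0011 → (cmp)
[1] flags=0011 CS?T → r3=0x5e
[2] flags=0011 CS?T → r2=0x26
[3] flags=0011 CS?T → r2=0x2d
[4] flags=1001 → (cmp)
[5] flags=1001 GT?T → r3=0x9a
[6] flags=1001 CC?T → r0=0x9c

EXEC = [1,2,3,5,6]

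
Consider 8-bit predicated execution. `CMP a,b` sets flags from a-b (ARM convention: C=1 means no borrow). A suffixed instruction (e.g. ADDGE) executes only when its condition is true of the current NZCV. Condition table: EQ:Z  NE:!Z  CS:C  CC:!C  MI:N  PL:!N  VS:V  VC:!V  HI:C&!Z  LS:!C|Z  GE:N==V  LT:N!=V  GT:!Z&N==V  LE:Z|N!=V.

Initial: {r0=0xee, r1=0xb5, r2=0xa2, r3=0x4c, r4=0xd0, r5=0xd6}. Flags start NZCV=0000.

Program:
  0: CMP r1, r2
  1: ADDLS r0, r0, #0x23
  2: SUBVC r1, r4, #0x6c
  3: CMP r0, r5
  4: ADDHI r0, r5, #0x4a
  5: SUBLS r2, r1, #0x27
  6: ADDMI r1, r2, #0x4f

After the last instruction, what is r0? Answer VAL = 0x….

0: ✓ CMP  NZCV=0010
1: · ADDLS
2: ✓ SUBVC  r1←0x64
3: ✓ CMP  NZCV=0010
4: ✓ ADDHI  r0←0x20
5: · SUBLS
6: · ADDMI

VAL = 0x20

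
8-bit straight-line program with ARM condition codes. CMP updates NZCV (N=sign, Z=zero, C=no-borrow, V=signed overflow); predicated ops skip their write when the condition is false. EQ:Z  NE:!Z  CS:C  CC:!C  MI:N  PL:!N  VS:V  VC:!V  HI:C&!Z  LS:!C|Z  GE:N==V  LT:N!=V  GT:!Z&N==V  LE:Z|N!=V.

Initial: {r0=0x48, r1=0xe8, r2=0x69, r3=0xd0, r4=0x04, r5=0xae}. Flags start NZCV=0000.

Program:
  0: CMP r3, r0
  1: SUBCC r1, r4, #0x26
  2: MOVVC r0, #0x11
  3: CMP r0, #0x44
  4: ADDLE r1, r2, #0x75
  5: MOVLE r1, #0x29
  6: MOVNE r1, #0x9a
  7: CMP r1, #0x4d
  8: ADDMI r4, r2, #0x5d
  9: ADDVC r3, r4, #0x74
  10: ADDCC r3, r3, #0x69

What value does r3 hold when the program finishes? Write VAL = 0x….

VAL = 0xd0

0: ✓ CMP  NZCV=1010
1: · SUBCC
2: ✓ MOVVC  r0←0x11
3: ✓ CMP  NZCV=1000
4: ✓ ADDLE  r1←0xde
5: ✓ MOVLE  r1←0x29
6: ✓ MOVNE  r1←0x9a
7: ✓ CMP  NZCV=0011
8: · ADDMI
9: · ADDVC
10: · ADDCC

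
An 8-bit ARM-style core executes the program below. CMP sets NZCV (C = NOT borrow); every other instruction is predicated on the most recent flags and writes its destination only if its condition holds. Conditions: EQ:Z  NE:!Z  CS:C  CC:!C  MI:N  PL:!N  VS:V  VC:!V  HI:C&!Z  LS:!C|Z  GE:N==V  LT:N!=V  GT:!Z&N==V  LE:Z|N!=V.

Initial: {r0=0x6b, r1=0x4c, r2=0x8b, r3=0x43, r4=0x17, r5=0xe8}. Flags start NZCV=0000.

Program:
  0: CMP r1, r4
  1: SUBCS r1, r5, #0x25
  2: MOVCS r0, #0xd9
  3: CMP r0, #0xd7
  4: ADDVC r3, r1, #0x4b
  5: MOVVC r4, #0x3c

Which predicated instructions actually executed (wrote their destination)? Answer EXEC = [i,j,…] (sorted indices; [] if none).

0: ✓ CMP  NZCV=0010
1: ✓ SUBCS  r1←0xc3
2: ✓ MOVCS  r0←0xd9
3: ✓ CMP  NZCV=0010
4: ✓ ADDVC  r3←0x0e
5: ✓ MOVVC  r4←0x3c

EXEC = [1,2,4,5]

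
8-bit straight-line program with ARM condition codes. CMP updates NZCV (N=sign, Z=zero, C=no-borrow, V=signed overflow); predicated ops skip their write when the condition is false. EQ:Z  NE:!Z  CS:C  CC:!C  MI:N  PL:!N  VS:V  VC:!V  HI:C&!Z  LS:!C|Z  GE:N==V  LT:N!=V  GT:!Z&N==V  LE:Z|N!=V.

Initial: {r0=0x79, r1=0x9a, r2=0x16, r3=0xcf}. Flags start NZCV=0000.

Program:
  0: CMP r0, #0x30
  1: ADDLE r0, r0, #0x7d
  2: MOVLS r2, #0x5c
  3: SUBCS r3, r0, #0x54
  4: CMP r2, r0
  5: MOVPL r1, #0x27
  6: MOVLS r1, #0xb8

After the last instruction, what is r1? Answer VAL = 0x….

VAL = 0xb8

0: ✓ CMP  NZCV=0010
1: · ADDLE
2: · MOVLS
3: ✓ SUBCS  r3←0x25
4: ✓ CMP  NZCV=1000
5: · MOVPL
6: ✓ MOVLS  r1←0xb8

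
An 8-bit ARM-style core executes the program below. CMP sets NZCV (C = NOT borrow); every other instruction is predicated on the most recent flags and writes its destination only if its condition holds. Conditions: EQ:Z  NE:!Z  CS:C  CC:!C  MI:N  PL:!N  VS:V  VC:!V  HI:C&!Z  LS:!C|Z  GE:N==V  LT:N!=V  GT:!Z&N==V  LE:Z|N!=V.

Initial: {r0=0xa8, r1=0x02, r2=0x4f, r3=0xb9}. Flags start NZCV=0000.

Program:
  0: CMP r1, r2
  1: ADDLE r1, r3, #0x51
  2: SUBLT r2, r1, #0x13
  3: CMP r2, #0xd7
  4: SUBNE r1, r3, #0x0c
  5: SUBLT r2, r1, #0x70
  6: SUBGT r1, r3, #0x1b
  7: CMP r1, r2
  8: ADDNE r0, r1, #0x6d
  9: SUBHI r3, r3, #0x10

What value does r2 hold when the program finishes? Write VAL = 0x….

0: ✓ CMP  NZCV=1000
1: ✓ ADDLE  r1←0x0a
2: ✓ SUBLT  r2←0xf7
3: ✓ CMP  NZCV=0010
4: ✓ SUBNE  r1←0xad
5: · SUBLT
6: ✓ SUBGT  r1←0x9e
7: ✓ CMP  NZCV=1000
8: ✓ ADDNE  r0←0x0b
9: · SUBHI

VAL = 0xf7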